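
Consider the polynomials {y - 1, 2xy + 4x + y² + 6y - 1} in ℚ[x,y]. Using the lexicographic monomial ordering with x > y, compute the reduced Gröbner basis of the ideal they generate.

G = {x + 1, y - 1}

f_1 = y - 1, LT = y.
f_2 = 2xy + 4x + y² + 6y - 1, LT = xy.

S(f_1,f_2): lcm = xy. S = -3x - ½y² - 3y + ½.
  leading term x: no divisor's leading term divides it; move -3x to the remainder.
  leading term y²: subtract (-½y)·f_1 from -½y² - 3y + ½ → -7/2y + ½
  leading term y: subtract (-7/2)·f_1 from -7/2y + ½ → -3
  leading term 1: no divisor's leading term divides it; move -3 to the remainder.
  remainder -3x - 3 ≠ 0; add g_3 = -3x - 3 to the basis.

The other S-polynomials (S(f_1,g_3), S(f_2,g_3)) all reduce to 0 modulo the current basis, so we have a Gröbner basis.
Inter-reduce: drop elements whose leading term is divisible by another's, tail-reduce, and make monic.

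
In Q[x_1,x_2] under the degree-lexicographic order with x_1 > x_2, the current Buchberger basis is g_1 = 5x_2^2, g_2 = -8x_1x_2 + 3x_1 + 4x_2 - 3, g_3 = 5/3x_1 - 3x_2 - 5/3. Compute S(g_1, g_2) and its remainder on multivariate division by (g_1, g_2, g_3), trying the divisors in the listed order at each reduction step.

S(g_1, g_2) = 3/8x_1x_2 + 1/2x_2^2 - 3/8x_2; remainder on division = 21/320x_2.

lcm(LM(g_1), LM(g_2)) = x_1x_2^2.
S = (lcm/LT(g_1))·g_1 − (lcm/LT(g_2))·g_2 = 3/8x_1x_2 + 1/2x_2^2 - 3/8x_2.
Reduce S modulo (g_1, g_2, g_3) in that order:
  leading term x_1x_2: subtract (-3/64)·g_2 from 3/8x_1x_2 + 1/2x_2^2 - 3/8x_2 → 1/2x_2^2 + 9/64x_1 - 3/16x_2 - 9/64
  leading term x_2^2: subtract (1/10)·g_1 from 1/2x_2^2 + 9/64x_1 - 3/16x_2 - 9/64 → 9/64x_1 - 3/16x_2 - 9/64
  leading term x_1: subtract (27/320)·g_3 from 9/64x_1 - 3/16x_2 - 9/64 → 21/320x_2
  leading term x_2: no divisor's leading term divides it; move 21/320x_2 to the remainder.
The remainder 21/320x_2 is nonzero, so it would be added as the next basis element.
An S-polynomial is built so that the two leading terms cancel; whether anything survives reduction is exactly the Gröbner-basis criterion.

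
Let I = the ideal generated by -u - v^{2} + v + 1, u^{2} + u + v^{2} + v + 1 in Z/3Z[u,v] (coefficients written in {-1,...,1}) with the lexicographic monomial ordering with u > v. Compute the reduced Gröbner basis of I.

f_1 = -u - v^{2} + v + 1, LT = u.
f_2 = u^{2} + u + v^{2} + v + 1, LT = u^{2}.

S(f_1,f_2): lcm = u^{2}. S = uv^{2} - uv + u - v^{2} - v - 1.
  leading term uv^{2}: subtract (-v^{2})·f_1 from uv^{2} - uv + u - v^{2} - v - 1 → -uv + u - v^{4} + v^{3} - v - 1
  leading term uv: subtract (v)·f_1 from -uv + u - v^{4} + v^{3} - v - 1 → u - v^{4} - v^{3} - v^{2} + v - 1
  leading term u: subtract (-1)·f_1 from u - v^{4} - v^{3} - v^{2} + v - 1 → -v^{4} - v^{3} + v^{2} - v
  leading term v^{4}: no divisor's leading term divides it; move -v^{4} to the remainder.
  leading term v^{3}: no divisor's leading term divides it; move -v^{3} to the remainder.
  leading term v^{2}: no divisor's leading term divides it; move v^{2} to the remainder.
  leading term v: no divisor's leading term divides it; move -v to the remainder.
  remainder -v^{4} - v^{3} + v^{2} - v ≠ 0; add g_3 = -v^{4} - v^{3} + v^{2} - v to the basis.

The other S-polynomials (S(f_1,g_3), S(f_2,g_3)) all reduce to 0 modulo the current basis, so we have a Gröbner basis.
Inter-reduce: drop elements whose leading term is divisible by another's, tail-reduce, and make monic.

G = {u + v^{2} - v - 1, v^{4} + v^{3} - v^{2} + v}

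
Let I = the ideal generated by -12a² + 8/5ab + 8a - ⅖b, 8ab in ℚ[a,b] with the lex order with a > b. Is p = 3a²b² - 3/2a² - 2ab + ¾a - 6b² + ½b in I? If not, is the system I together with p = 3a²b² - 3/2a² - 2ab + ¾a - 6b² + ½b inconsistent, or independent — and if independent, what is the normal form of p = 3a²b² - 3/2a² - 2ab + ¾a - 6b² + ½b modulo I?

3a²b² - 3/2a² - 2ab + ¾a - 6b² + ½b is independent of I; its normal form modulo I is -¼a + 11/20b.

First compute the reduced Gröbner basis of I by Buchberger's algorithm.
f_1 = -12a² + 8/5ab + 8a - ⅖b, LT = a².
f_2 = 8ab, LT = ab.

S(f_1,f_2): lcm = a²b. S = -2/15ab² - ⅔ab + 1/30b².
  reduce S modulo (f_1, f_2):
  remainder 1/30b² ≠ 0; add h_3 = 1/30b² to the basis.

The other S-polynomials (S(f_1,h_3), S(f_2,h_3)) all reduce to 0 modulo the current basis, so we have a Gröbner basis.
Inter-reduce: drop elements whose leading term is divisible by another's, tail-reduce, and make monic.
Reduced Gröbner basis: {a² - ⅔a + 1/30b, ab, b²}.
Label its elements g_1 = a² - ⅔a + 1/30b, g_2 = ab, g_3 = b².

Reduce p = 3a²b² - 3/2a² - 2ab + ¾a - 6b² + ½b modulo G:
  leading term a²b²: subtract (3b²)·g_1 from 3a²b² - 3/2a² - 2ab + ¾a - 6b² + ½b → -3/2a² + 2ab² - 2ab + ¾a - 1/10b³ - 6b² + ½b
  leading term a²: subtract (-3/2)·g_1 from -3/2a² + 2ab² - 2ab + ¾a - 1/10b³ - 6b² + ½b → 2ab² - 2ab - ¼a - 1/10b³ - 6b² + 11/20b
  leading term ab²: subtract (2b)·g_2 from 2ab² - 2ab - ¼a - 1/10b³ - 6b² + 11/20b → -2ab - ¼a - 1/10b³ - 6b² + 11/20b
  leading term ab: subtract (-2)·g_2 from -2ab - ¼a - 1/10b³ - 6b² + 11/20b → -¼a - 1/10b³ - 6b² + 11/20b
  leading term a: no divisor's leading term divides it; move -¼a to the remainder.
  leading term b³: subtract (-1/10b)·g_3 from -1/10b³ - 6b² + 11/20b → -6b² + 11/20b
  leading term b²: subtract (-6)·g_3 from -6b² + 11/20b → 11/20b
  leading term b: no divisor's leading term divides it; move 11/20b to the remainder.
  normal form = -¼a + 11/20b.
The normal form is nonzero, so p ∉ I. Since p minus its normal form lies in I, I + (p) = I + (r) where r = -¼a + 11/20b; decide whether this ideal is the whole ring.
Run Buchberger on G together with r (pairs among the g_i already reduce to 0 since G is a Gröbner basis):
g_1 = a² - ⅔a + 1/30b, LT = a².
g_2 = ab, LT = ab.
g_3 = b², LT = b².
r = -¼a + 11/20b, LT = a.

S(g_1,r): lcm = a². S = 11/5ab - ⅔a + 1/30b.
  reduce S modulo (g_1, g_2, g_3, r):
  remainder -43/30b ≠ 0; add m_5 = -43/30b to the basis.

The other S-polynomials (S(g_1,g_2), S(g_1,g_3), S(g_2,g_3), S(g_2,r), S(g_3,r), S(g_1,m_5), S(g_2,m_5), S(g_3,m_5), S(r,m_5)) all reduce to 0 modulo the current basis, so we have a Gröbner basis.
Inter-reduce: drop elements whose leading term is divisible by another's, tail-reduce, and make monic.
Reduced Gröbner basis: {a, b}.
The reduced Gröbner basis of I + (p) is {a, b} ≠ {1}, a proper ideal, so the enlarged system stays consistent: p is independent of I, with normal form -¼a + 11/20b.

The remainder on division by a Gröbner basis is unique — it is the normal form.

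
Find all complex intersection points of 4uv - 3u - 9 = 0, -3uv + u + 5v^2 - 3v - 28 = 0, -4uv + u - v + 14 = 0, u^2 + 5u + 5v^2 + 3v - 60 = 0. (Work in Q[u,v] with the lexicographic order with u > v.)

Compute a lex Gröbner basis by Buchberger's algorithm.
f_1 = 4uv - 3u - 9, LT = uv.
f_2 = -3uv + u + 5v^2 - 3v - 28, LT = uv.
f_3 = -4uv + u - v + 14, LT = uv.
f_4 = u^2 + 5u + 5v^2 + 3v - 60, LT = u^2.

S(f_1,f_2): lcm = uv. S = -5/12u + 5/3v^2 - v - 139/12.
  reduce S modulo (f_1, f_2, f_3, f_4):
  remainder -5/12u + 5/3v^2 - v - 139/12 ≠ 0; add h_5 = -5/12u + 5/3v^2 - v - 139/12 to the basis.

S(f_1,f_3): lcm = uv. S = -1/2u - 1/4v + 5/4.
  reduce S modulo (f_1, f_2, f_3, f_4, h_5):
  remainder -2v^2 + 19/20v + 303/20 ≠ 0; add h_6 = -2v^2 + 19/20v + 303/20 to the basis.

S(f_1,f_4): lcm = u^2v. S = -3/4u^2 - 5uv - 9/4u - 5v^3 - 3v^2 + 60v.
  reduce S modulo (f_1, f_2, f_3, f_4, h_5, h_6):
  remainder 7913/320v - 23739/320 ≠ 0; add h_7 = 7913/320v - 23739/320 to the basis.

The other S-polynomials (S(f_2,f_3), S(f_2,f_4), S(f_3,f_4), S(f_1,h_5), S(f_2,h_5), S(f_3,h_5), S(f_4,h_5), S(f_1,h_6), S(f_2,h_6), S(f_3,h_6), S(f_4,h_6), S(h_5,h_6), S(f_1,h_7), S(f_2,h_7), S(f_3,h_7), S(f_4,h_7), S(h_5,h_7), S(h_6,h_7)) all reduce to 0 modulo the current basis, so we have a Gröbner basis.
Inter-reduce: drop elements whose leading term is divisible by another's, tail-reduce, and make monic.
Reduced Gröbner basis: {u - 1, v - 3}.

Since the basis is lex-ordered, v - 3 is univariate in v. Its roots are {3}. Back-substituting each root into the other basis elements fixes the other coordinates.
  v = 3: the earlier basis element becomes u - 1 = 0, giving u = 1 — point (1, 3).

{(1, 3)}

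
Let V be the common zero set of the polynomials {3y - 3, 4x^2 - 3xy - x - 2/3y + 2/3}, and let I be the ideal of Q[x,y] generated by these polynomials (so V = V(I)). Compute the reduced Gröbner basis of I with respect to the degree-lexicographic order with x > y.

G = {x^2 - x, y - 1}

f_1 = 3y - 3, LT = y.
f_2 = 4x^2 - 3xy - x - 2/3y + 2/3, LT = x^2.

S(f_1,f_2): leading monomials are coprime, so the S-polynomial reduces to 0 (Buchberger's first criterion).
Every S-polynomial of the final basis reduces to 0, so we have a Gröbner basis.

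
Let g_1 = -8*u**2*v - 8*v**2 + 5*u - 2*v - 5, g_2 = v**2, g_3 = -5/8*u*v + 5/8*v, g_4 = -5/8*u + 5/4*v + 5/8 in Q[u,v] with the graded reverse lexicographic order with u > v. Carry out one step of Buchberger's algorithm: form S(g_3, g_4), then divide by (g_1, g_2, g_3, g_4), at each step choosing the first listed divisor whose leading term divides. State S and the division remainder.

lcm(LM(g_3), LM(g_4)) = u*v.
S = (lcm/LT(g_3))·g_3 − (lcm/LT(g_4))·g_4 = 2*v**2.
Reduce S modulo (g_1, g_2, g_3, g_4) in that order:
  leading term v**2: subtract (2)·g_2 from 2*v**2 → 0
The remainder is 0, so this S-polynomial contributes no new basis element.

S(g_3, g_4) = 2*v**2; remainder on division = 0.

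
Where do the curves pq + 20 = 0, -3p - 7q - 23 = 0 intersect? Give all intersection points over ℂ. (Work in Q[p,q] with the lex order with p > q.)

Compute a lex Gröbner basis by Buchberger's algorithm.
f_1 = pq + 20, LT = pq.
f_2 = -3p - 7q - 23, LT = p.

S(f_1,f_2): lcm = pq. S = -7/3q^2 - 23/3q + 20.
  leading term q^2: no divisor's leading term divides it; move -7/3q^2 to the remainder.
  leading term q: no divisor's leading term divides it; move -23/3q to the remainder.
  leading term 1: no divisor's leading term divides it; move 20 to the remainder.
  remainder -7/3q^2 - 23/3q + 20 ≠ 0; add h_3 = -7/3q^2 - 23/3q + 20 to the basis.

The other S-polynomials (S(f_1,h_3), S(f_2,h_3)) all reduce to 0 modulo the current basis, so we have a Gröbner basis.
Inter-reduce: drop elements whose leading term is divisible by another's, tail-reduce, and make monic.
Reduced Gröbner basis: {p + 7/3q + 23/3, q^2 + 23/7q - 60/7}.

Elimination: the polynomial q^2 + 23/7q - 60/7 lies in the elimination ideal for q, so q ∈ {-5, 12/7}. For each such q, the remaining basis elements (now univariate) give the rest of the solution.
  q = -5: the earlier basis element becomes p - 4 = 0, giving p = 4 — point (4, -5).
  q = 12/7: the earlier basis element becomes p + 35/3 = 0, giving p = -35/3 — point (-35/3, 12/7).
Each listed point satisfies every original equation (direct substitution).

{(4, -5), (-35/3, 12/7)}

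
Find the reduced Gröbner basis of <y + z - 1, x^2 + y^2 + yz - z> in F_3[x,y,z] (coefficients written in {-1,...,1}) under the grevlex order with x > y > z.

f_1 = y + z - 1, LT = y.
f_2 = x^2 + y^2 + yz - z, LT = x^2.

The S-polynomials (S(f_1,f_2)) all reduce to 0 modulo the current basis, so we have a Gröbner basis.

G = {x^2 + z + 1, y + z - 1}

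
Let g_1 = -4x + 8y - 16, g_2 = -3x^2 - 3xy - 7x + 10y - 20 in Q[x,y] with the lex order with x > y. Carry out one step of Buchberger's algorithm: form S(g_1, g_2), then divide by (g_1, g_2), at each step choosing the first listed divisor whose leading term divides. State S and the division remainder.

S(g_1, g_2) = -3xy + 5/3x + 10/3y - 20/3; remainder on division = -6y^2 + 56/3y - 40/3.

lcm(LM(g_1), LM(g_2)) = x^2.
S = (lcm/LT(g_1))·g_1 − (lcm/LT(g_2))·g_2 = -3xy + 5/3x + 10/3y - 20/3.
Reduce S modulo (g_1, g_2) in that order:
  leading term xy: subtract (3/4y)·g_1 from -3xy + 5/3x + 10/3y - 20/3 → 5/3x - 6y^2 + 46/3y - 20/3
  leading term x: subtract (-5/12)·g_1 from 5/3x - 6y^2 + 46/3y - 20/3 → -6y^2 + 56/3y - 40/3
  leading term y^2: no divisor's leading term divides it; move -6y^2 to the remainder.
  leading term y: no divisor's leading term divides it; move 56/3y to the remainder.
  leading term 1: no divisor's leading term divides it; move -40/3 to the remainder.
The remainder -6y^2 + 56/3y - 40/3 is nonzero, so it would be added as the next basis element.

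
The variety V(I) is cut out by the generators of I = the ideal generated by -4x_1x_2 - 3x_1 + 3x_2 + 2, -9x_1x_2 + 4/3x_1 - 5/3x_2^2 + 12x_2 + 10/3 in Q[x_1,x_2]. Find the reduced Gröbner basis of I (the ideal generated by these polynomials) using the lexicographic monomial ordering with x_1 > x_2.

G = {x_1 - 20/97x_2^2 + 63/97x_2 - 14/97, x_2^3 - 12/5x_2^2 - 53/10x_2 - 19/10}

f_1 = -4x_1x_2 - 3x_1 + 3x_2 + 2, LT = x_1x_2.
f_2 = -9x_1x_2 + 4/3x_1 - 5/3x_2^2 + 12x_2 + 10/3, LT = x_1x_2.

S(f_1,f_2): lcm = x_1x_2. S = 97/108x_1 - 5/27x_2^2 + 7/12x_2 - 7/54.
  reduce S modulo (f_1, f_2):
  remainder 97/108x_1 - 5/27x_2^2 + 7/12x_2 - 7/54 ≠ 0; add g_3 = 97/108x_1 - 5/27x_2^2 + 7/12x_2 - 7/54 to the basis.

S(f_1,g_3): lcm = x_1x_2. S = 3/4x_1 + 20/97x_2^3 - 63/97x_2^2 - 235/388x_2 - 1/2.
  reduce S modulo (f_1, f_2, g_3):
  remainder 20/97x_2^3 - 48/97x_2^2 - 106/97x_2 - 38/97 ≠ 0; add g_4 = 20/97x_2^3 - 48/97x_2^2 - 106/97x_2 - 38/97 to the basis.

The other S-polynomials (S(f_2,g_3), S(f_1,g_4), S(f_2,g_4), S(g_3,g_4)) all reduce to 0 modulo the current basis, so we have a Gröbner basis.
Inter-reduce: drop elements whose leading term is divisible by another's, tail-reduce, and make monic.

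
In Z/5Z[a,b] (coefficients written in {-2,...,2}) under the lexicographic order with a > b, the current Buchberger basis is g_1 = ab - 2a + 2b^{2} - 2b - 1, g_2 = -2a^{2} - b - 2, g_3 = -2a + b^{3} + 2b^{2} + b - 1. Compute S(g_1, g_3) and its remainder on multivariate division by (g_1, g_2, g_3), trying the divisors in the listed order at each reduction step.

lcm(LM(g_1), LM(g_3)) = ab.
S = (lcm/LT(g_1))·g_1 − (lcm/LT(g_3))·g_3 = -2a - 2b^{4} + b^{3} - 1.
Reduce S modulo (g_1, g_2, g_3) in that order:
  leading term a: subtract (1)·g_3 from -2a - 2b^{4} + b^{3} - 1 → -2b^{4} - 2b^{2} - b
  leading term b^{4}: no divisor's leading term divides it; move -2b^{4} to the remainder.
  leading term b^{2}: no divisor's leading term divides it; move -2b^{2} to the remainder.
  leading term b: no divisor's leading term divides it; move -b to the remainder.
The remainder -2b^{4} - 2b^{2} - b is nonzero, so it would be added as the next basis element.

S(g_1, g_3) = -2a - 2b^{4} + b^{3} - 1; remainder on division = -2b^{4} - 2b^{2} - b.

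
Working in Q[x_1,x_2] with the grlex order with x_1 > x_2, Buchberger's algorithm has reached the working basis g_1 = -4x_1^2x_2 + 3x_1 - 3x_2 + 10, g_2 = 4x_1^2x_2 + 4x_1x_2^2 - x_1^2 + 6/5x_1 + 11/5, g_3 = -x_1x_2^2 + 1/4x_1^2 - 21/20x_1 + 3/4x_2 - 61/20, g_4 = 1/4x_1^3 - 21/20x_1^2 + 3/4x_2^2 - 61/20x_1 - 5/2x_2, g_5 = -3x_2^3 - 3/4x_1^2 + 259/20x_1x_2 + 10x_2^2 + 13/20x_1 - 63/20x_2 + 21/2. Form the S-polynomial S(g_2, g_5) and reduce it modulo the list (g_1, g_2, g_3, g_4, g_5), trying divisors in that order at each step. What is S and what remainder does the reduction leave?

lcm(LM(g_2), LM(g_5)) = x_1^2x_2^3.
S = (lcm/LT(g_2))·g_2 − (lcm/LT(g_5))·g_5 = x_1x_2^4 - 1/4x_1^4 + 259/60x_1^3x_2 + 37/12x_1^2x_2^2 + 13/60x_1^3 - 21/20x_1^2x_2 + 3/10x_1x_2^2 + 7/2x_1^2 + 11/20x_2^2.
Reduce S modulo (g_1, g_2, g_3, g_4, g_5) in that order:
  leading term x_1x_2^4: subtract (-x_2^2)·g_3 from x_1x_2^4 - 1/4x_1^4 + 259/60x_1^3x_2 + 37/12x_1^2x_2^2 + 13/60x_1^3 - 21/20x_1^2x_2 + 3/10x_1x_2^2 + 7/2x_1^2 + 11/20x_2^2 → -1/4x_1^4 + 259/60x_1^3x_2 + 10/3x_1^2x_2^2 + 13/60x_1^3 - 21/20x_1^2x_2 - 3/4x_1x_2^2 + 3/4x_2^3 + 7/2x_1^2 - 5/2x_2^2
  leading term x_1^4: subtract (-x_1)·g_4 from -1/4x_1^4 + 259/60x_1^3x_2 + 10/3x_1^2x_2^2 + 13/60x_1^3 - 21/20x_1^2x_2 - 3/4x_1x_2^2 + 3/4x_2^3 + 7/2x_1^2 - 5/2x_2^2 → 259/60x_1^3x_2 + 10/3x_1^2x_2^2 - 5/6x_1^3 - 21/20x_1^2x_2 + 3/4x_2^3 + 9/20x_1^2 - 5/2x_1x_2 - 5/2x_2^2
  leading term x_1^3x_2: subtract (-259/240x_1)·g_1 from 259/60x_1^3x_2 + 10/3x_1^2x_2^2 - 5/6x_1^3 - 21/20x_1^2x_2 + 3/4x_2^3 + 9/20x_1^2 - 5/2x_1x_2 - 5/2x_2^2 → 10/3x_1^2x_2^2 - 5/6x_1^3 - 21/20x_1^2x_2 + 3/4x_2^3 + 59/16x_1^2 - 459/80x_1x_2 - 5/2x_2^2 + 259/24x_1
  leading term x_1^2x_2^2: subtract (-5/6x_2)·g_1 from 10/3x_1^2x_2^2 - 5/6x_1^3 - 21/20x_1^2x_2 + 3/4x_2^3 + 59/16x_1^2 - 459/80x_1x_2 - 5/2x_2^2 + 259/24x_1 → -5/6x_1^3 - 21/20x_1^2x_2 + 3/4x_2^3 + 59/16x_1^2 - 259/80x_1x_2 - 5x_2^2 + 259/24x_1 + 25/3x_2
  leading term x_1^3: subtract (-10/3)·g_4 from -5/6x_1^3 - 21/20x_1^2x_2 + 3/4x_2^3 + 59/16x_1^2 - 259/80x_1x_2 - 5x_2^2 + 259/24x_1 + 25/3x_2 → -21/20x_1^2x_2 + 3/4x_2^3 + 3/16x_1^2 - 259/80x_1x_2 - 5/2x_2^2 + 5/8x_1
  leading term x_1^2x_2: subtract (21/80)·g_1 from -21/20x_1^2x_2 + 3/4x_2^3 + 3/16x_1^2 - 259/80x_1x_2 - 5/2x_2^2 + 5/8x_1 → 3/4x_2^3 + 3/16x_1^2 - 259/80x_1x_2 - 5/2x_2^2 - 13/80x_1 + 63/80x_2 - 21/8
  leading term x_2^3: subtract (-1/4)·g_5 from 3/4x_2^3 + 3/16x_1^2 - 259/80x_1x_2 - 5/2x_2^2 - 13/80x_1 + 63/80x_2 - 21/8 → 0
The remainder is 0, so this S-polynomial contributes no new basis element.

S(g_2, g_5) = x_1x_2^4 - 1/4x_1^4 + 259/60x_1^3x_2 + 37/12x_1^2x_2^2 + 13/60x_1^3 - 21/20x_1^2x_2 + 3/10x_1x_2^2 + 7/2x_1^2 + 11/20x_2^2; remainder on division = 0.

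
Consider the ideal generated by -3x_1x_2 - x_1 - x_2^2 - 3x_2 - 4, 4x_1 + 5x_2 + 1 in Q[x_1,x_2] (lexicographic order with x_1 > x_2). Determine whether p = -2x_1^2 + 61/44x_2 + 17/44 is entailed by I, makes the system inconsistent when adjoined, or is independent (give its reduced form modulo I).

First compute the reduced Gröbner basis of I by Buchberger's algorithm.
f_1 = -3x_1x_2 - x_1 - x_2^2 - 3x_2 - 4, LT = x_1x_2.
f_2 = 4x_1 + 5x_2 + 1, LT = x_1.

S(f_1,f_2): lcm = x_1x_2. S = 1/3x_1 - 11/12x_2^2 + 3/4x_2 + 4/3.
  leading term x_1: subtract (1/12)·f_2 from 1/3x_1 - 11/12x_2^2 + 3/4x_2 + 4/3 → -11/12x_2^2 + 1/3x_2 + 5/4
  leading term x_2^2: no divisor's leading term divides it; move -11/12x_2^2 to the remainder.
  leading term x_2: no divisor's leading term divides it; move 1/3x_2 to the remainder.
  leading term 1: no divisor's leading term divides it; move 5/4 to the remainder.
  remainder -11/12x_2^2 + 1/3x_2 + 5/4 ≠ 0; add h_3 = -11/12x_2^2 + 1/3x_2 + 5/4 to the basis.

The other S-polynomials (S(f_1,h_3), S(f_2,h_3)) all reduce to 0 modulo the current basis, so we have a Gröbner basis.
Inter-reduce: drop elements whose leading term is divisible by another's, tail-reduce, and make monic.
Reduced Gröbner basis: {x_1 + 5/4x_2 + 1/4, x_2^2 - 4/11x_2 - 15/11}.
Label its elements g_1 = x_1 + 5/4x_2 + 1/4, g_2 = x_2^2 - 4/11x_2 - 15/11.

Reduce p = -2x_1^2 + 61/44x_2 + 17/44 modulo G:
  leading term x_1^2: subtract (-2x_1)·g_1 from -2x_1^2 + 61/44x_2 + 17/44 → 5/2x_1x_2 + 1/2x_1 + 61/44x_2 + 17/44
  leading term x_1x_2: subtract (5/2x_2)·g_1 from 5/2x_1x_2 + 1/2x_1 + 61/44x_2 + 17/44 → 1/2x_1 - 25/8x_2^2 + 67/88x_2 + 17/44
  leading term x_1: subtract (1/2)·g_1 from 1/2x_1 - 25/8x_2^2 + 67/88x_2 + 17/44 → -25/8x_2^2 + 3/22x_2 + 23/88
  leading term x_2^2: subtract (-25/8)·g_2 from -25/8x_2^2 + 3/22x_2 + 23/88 → -x_2 - 4
  leading term x_2: no divisor's leading term divides it; move -x_2 to the remainder.
  leading term 1: no divisor's leading term divides it; move -4 to the remainder.
  normal form = -x_2 - 4.
The normal form is nonzero, so p ∉ I. Since p minus its normal form lies in I, I + (p) = I + (r) where r = -x_2 - 4; decide whether this ideal is the whole ring.
Run Buchberger on G together with r (pairs among the g_i already reduce to 0 since G is a Gröbner basis):
g_1 = x_1 + 5/4x_2 + 1/4, LT = x_1.
g_2 = x_2^2 - 4/11x_2 - 15/11, LT = x_2^2.
r = -x_2 - 4, LT = x_2.

S(g_2,r): lcm = x_2^2. S = -48/11x_2 - 15/11.
  leading term x_2: subtract (48/11)·r from -48/11x_2 - 15/11 → 177/11
  leading term 1: no divisor's leading term divides it; move 177/11 to the remainder.
  remainder 177/11 ≠ 0; add m_4 = 177/11 to the basis.

The other S-polynomials (S(g_1,g_2), S(g_1,r), S(g_1,m_4), S(g_2,m_4), S(r,m_4)) all reduce to 0 modulo the current basis, so we have a Gröbner basis.
Inter-reduce: drop elements whose leading term is divisible by another's, tail-reduce, and make monic.
Reduced Gröbner basis: {1}.
The reduced Gröbner basis of I + (p) is {1}: the ideal is the whole ring, so the enlarged system has no common solution — adjoining p is inconsistent.

Adjoining -2x_1^2 + 61/44x_2 + 17/44 makes the ideal the whole ring: the system is inconsistent.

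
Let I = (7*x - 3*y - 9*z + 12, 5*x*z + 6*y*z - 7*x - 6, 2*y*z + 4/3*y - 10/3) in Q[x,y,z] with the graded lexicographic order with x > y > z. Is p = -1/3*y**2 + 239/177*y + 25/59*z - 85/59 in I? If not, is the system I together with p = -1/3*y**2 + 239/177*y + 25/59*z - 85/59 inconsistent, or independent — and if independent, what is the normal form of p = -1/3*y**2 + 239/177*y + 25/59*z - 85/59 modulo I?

-1/3*y**2 + 239/177*y + 25/59*z - 85/59 lies in I (it reduces to 0).

First compute the reduced Gröbner basis of I by Buchberger's algorithm.
f_1 = 7*x - 3*y - 9*z + 12, LT = x.
f_2 = 5*x*z + 6*y*z - 7*x - 6, LT = x*z.
f_3 = 2*y*z + 4/3*y - 10/3, LT = y*z.

S(f_1,f_2): lcm = x*z. S = -57/35*y*z - 9/7*z**2 + 7/5*x + 12/7*z + 6/5.
  leading term y*z: subtract (-57/70)·f_3 from -57/35*y*z - 9/7*z**2 + 7/5*x + 12/7*z + 6/5 → -9/7*z**2 + 7/5*x + 38/35*y + 12/7*z - 53/35
  leading term z**2: no divisor's leading term divides it; move -9/7*z**2 to the remainder.
  leading term x: subtract (1/5)·f_1 from 7/5*x + 38/35*y + 12/7*z - 53/35 → 59/35*y + 123/35*z - 137/35
  leading term y: no divisor's leading term divides it; move 59/35*y to the remainder.
  leading term z: no divisor's leading term divides it; move 123/35*z to the remainder.
  leading term 1: no divisor's leading term divides it; move -137/35 to the remainder.
  remainder -9/7*z**2 + 59/35*y + 123/35*z - 137/35 ≠ 0; add h_4 = -9/7*z**2 + 59/35*y + 123/35*z - 137/35 to the basis.

S(f_2,f_3): lcm = x*y*z. S = 6/5*y**2*z - 31/15*x*y + 5/3*x - 6/5*y.
  leading term y**2*z: subtract (3/5*y)·f_3 from 6/5*y**2*z - 31/15*x*y + 5/3*x - 6/5*y → -31/15*x*y - 4/5*y**2 + 5/3*x + 4/5*y
  leading term x*y: subtract (-31/105*y)·f_1 from -31/15*x*y - 4/5*y**2 + 5/3*x + 4/5*y → -59/35*y**2 - 93/35*y*z + 5/3*x + 152/35*y
  leading term y**2: no divisor's leading term divides it; move -59/35*y**2 to the remainder.
  leading term y*z: subtract (-93/70)·f_3 from -93/35*y*z + 5/3*x + 152/35*y → 5/3*x + 214/35*y - 31/7
  leading term x: subtract (5/21)·f_1 from 5/3*x + 214/35*y - 31/7 → 239/35*y + 15/7*z - 51/7
  leading term y: no divisor's leading term divides it; move 239/35*y to the remainder.
  leading term z: no divisor's leading term divides it; move 15/7*z to the remainder.
  leading term 1: no divisor's leading term divides it; move -51/7 to the remainder.
  remainder -59/35*y**2 + 239/35*y + 15/7*z - 51/7 ≠ 0; add h_5 = -59/35*y**2 + 239/35*y + 15/7*z - 51/7 to the basis.

The other S-polynomials (S(f_1,f_3), S(f_1,h_4), S(f_2,h_4), S(f_3,h_4), S(f_1,h_5), S(f_2,h_5), S(f_3,h_5), S(h_4,h_5)) all reduce to 0 modulo the current basis, so we have a Gröbner basis.
Inter-reduce: drop elements whose leading term is divisible by another's, tail-reduce, and make monic.
Reduced Gröbner basis: {y**2 - 239/59*y - 75/59*z + 255/59, y*z + 2/3*y - 5/3, z**2 - 59/45*y - 41/15*z + 137/45, x - 3/7*y - 9/7*z + 12/7}.
Label its elements g_1 = y**2 - 239/59*y - 75/59*z + 255/59, g_2 = y*z + 2/3*y - 5/3, g_3 = z**2 - 59/45*y - 41/15*z + 137/45, g_4 = x - 3/7*y - 9/7*z + 12/7.

Reduce p = -1/3*y**2 + 239/177*y + 25/59*z - 85/59 modulo G:
  leading term y**2: subtract (-1/3)·g_1 from -1/3*y**2 + 239/177*y + 25/59*z - 85/59 → 0
  normal form = 0.
Since the normal form is 0, p ∈ I.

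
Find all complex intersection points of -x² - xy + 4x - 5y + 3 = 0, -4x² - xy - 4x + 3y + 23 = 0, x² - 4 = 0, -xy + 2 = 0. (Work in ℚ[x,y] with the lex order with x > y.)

{(2, 1)}

Compute a lex Gröbner basis by Buchberger's algorithm.
f_1 = -x² - xy + 4x - 5y + 3, LT = x².
f_2 = -4x² - xy - 4x + 3y + 23, LT = x².
f_3 = x² - 4, LT = x².
f_4 = -xy + 2, LT = xy.

S(f_1,f_2): lcm = x². S = ¾xy - 5x + 23/4y + 11/4.
  reduce S modulo (f_1, f_2, f_3, f_4):
  remainder -5x + 23/4y + 17/4 ≠ 0; add h_5 = -5x + 23/4y + 17/4 to the basis.

S(f_1,f_3): lcm = x². S = xy - 4x + 5y + 1.
  reduce S modulo (f_1, f_2, f_3, f_4, h_5):
  remainder ⅖y - ⅖ ≠ 0; add h_6 = ⅖y - ⅖ to the basis.

The other S-polynomials (S(f_1,f_4), S(f_2,f_3), S(f_2,f_4), S(f_3,f_4), S(f_1,h_5), S(f_2,h_5), S(f_3,h_5), S(f_4,h_5), S(f_1,h_6), S(f_2,h_6), S(f_3,h_6), S(f_4,h_6), S(h_5,h_6)) all reduce to 0 modulo the current basis, so we have a Gröbner basis.
Inter-reduce: drop elements whose leading term is divisible by another's, tail-reduce, and make monic.
Reduced Gröbner basis: {x - 2, y - 1}.

Since the basis is lex-ordered, y - 1 is univariate in y. Its roots are {1}. Back-substituting each root into the other basis elements fixes the other coordinates.
  y = 1: the earlier basis element becomes x - 2 = 0, giving x = 2 — point (2, 1).
This is the nonlinear analogue of row-reducing a linear system.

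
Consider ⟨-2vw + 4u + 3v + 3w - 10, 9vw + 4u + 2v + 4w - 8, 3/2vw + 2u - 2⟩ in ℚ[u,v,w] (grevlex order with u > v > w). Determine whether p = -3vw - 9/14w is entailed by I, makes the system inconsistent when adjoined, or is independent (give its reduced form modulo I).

-3vw - 9/14w lies in I (it reduces to 0).

First compute the reduced Gröbner basis of I by Buchberger's algorithm.
f_1 = -2vw + 4u + 3v + 3w - 10, LT = vw.
f_2 = 9vw + 4u + 2v + 4w - 8, LT = vw.
f_3 = 3/2vw + 2u - 2, LT = vw.

S(f_1,f_2): lcm = vw. S = -22/9u - 31/18v - 35/18w + 53/9.
  reduce S modulo (f_1, f_2, f_3):
  remainder -22/9u - 31/18v - 35/18w + 53/9 ≠ 0; add h_4 = -22/9u - 31/18v - 35/18w + 53/9 to the basis.

S(f_1,f_3): lcm = vw. S = -10/3u - 3/2v - 3/2w + 19/3.
  reduce S modulo (f_1, f_2, f_3, h_4):
  remainder 28/33v + 38/33w - 56/33 ≠ 0; add h_5 = 28/33v + 38/33w - 56/33 to the basis.

S(f_1,h_5): lcm = vw. S = -19/14w² - 2u - 3/2v + ½w + 5.
  reduce S modulo (f_1, f_2, f_3, h_4, h_5):
  remainder -19/14w² + 31/14w ≠ 0; add h_6 = -19/14w² + 31/14w to the basis.

The other S-polynomials (S(f_2,f_3), S(f_1,h_4), S(f_2,h_4), S(f_3,h_4), S(f_2,h_5), S(f_3,h_5), S(h_4,h_5), S(f_1,h_6), S(f_2,h_6), S(f_3,h_6), S(h_4,h_6), S(h_5,h_6)) all reduce to 0 modulo the current basis, so we have a Gröbner basis.
Inter-reduce: drop elements whose leading term is divisible by another's, tail-reduce, and make monic.
Reduced Gröbner basis: {w² - 31/19w, u - 9/56w - 1, v + 19/14w - 2}.
Label its elements g_1 = w² - 31/19w, g_2 = u - 9/56w - 1, g_3 = v + 19/14w - 2.

Reduce p = -3vw - 9/14w modulo G:
  leading term vw: subtract (-3w)·g_3 from -3vw - 9/14w → 57/14w² - 93/14w
  leading term w²: subtract (57/14)·g_1 from 57/14w² - 93/14w → 0
  normal form = 0.
Since the normal form is 0, p ∈ I.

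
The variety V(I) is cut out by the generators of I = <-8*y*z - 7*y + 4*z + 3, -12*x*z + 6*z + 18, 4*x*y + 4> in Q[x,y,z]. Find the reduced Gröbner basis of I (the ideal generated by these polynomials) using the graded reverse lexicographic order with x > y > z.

G = {z**2 + 29/20*z + 9/20, x + 10/3*z + 13/3, y + 20/17*z + 3/17}

f_1 = -8*y*z - 7*y + 4*z + 3, LT = y*z.
f_2 = -12*x*z + 6*z + 18, LT = x*z.
f_3 = 4*x*y + 4, LT = x*y.

S(f_1,f_2): lcm = x*y*z. S = 7/8*x*y - 1/2*x*z + 1/2*y*z - 3/8*x + 3/2*y.
  leading term x*y: subtract (7/32)·f_3 from 7/8*x*y - 1/2*x*z + 1/2*y*z - 3/8*x + 3/2*y → -1/2*x*z + 1/2*y*z - 3/8*x + 3/2*y - 7/8
  leading term x*z: subtract (1/24)·f_2 from -1/2*x*z + 1/2*y*z - 3/8*x + 3/2*y - 7/8 → 1/2*y*z - 3/8*x + 3/2*y - 1/4*z - 13/8
  leading term y*z: subtract (-1/16)·f_1 from 1/2*y*z - 3/8*x + 3/2*y - 1/4*z - 13/8 → -3/8*x + 17/16*y - 23/16
  leading term x: no divisor's leading term divides it; move -3/8*x to the remainder.
  leading term y: no divisor's leading term divides it; move 17/16*y to the remainder.
  leading term 1: no divisor's leading term divides it; move -23/16 to the remainder.
  remainder -3/8*x + 17/16*y - 23/16 ≠ 0; add g_4 = -3/8*x + 17/16*y - 23/16 to the basis.

S(f_1,f_3): lcm = x*y*z. S = 7/8*x*y - 1/2*x*z - 3/8*x - z.
  leading term x*y: subtract (7/32)·f_3 from 7/8*x*y - 1/2*x*z - 3/8*x - z → -1/2*x*z - 3/8*x - z - 7/8
  leading term x*z: subtract (1/24)·f_2 from -1/2*x*z - 3/8*x - z - 7/8 → -3/8*x - 5/4*z - 13/8
  leading term x: subtract (1)·g_4 from -3/8*x - 5/4*z - 13/8 → -17/16*y - 5/4*z - 3/16
  leading term y: no divisor's leading term divides it; move -17/16*y to the remainder.
  leading term z: no divisor's leading term divides it; move -5/4*z to the remainder.
  leading term 1: no divisor's leading term divides it; move -3/16 to the remainder.
  remainder -17/16*y - 5/4*z - 3/16 ≠ 0; add g_5 = -17/16*y - 5/4*z - 3/16 to the basis.

S(f_1,g_5): lcm = y*z. S = -20/17*z**2 + 7/8*y - 23/34*z - 3/8.
  leading term z**2: no divisor's leading term divides it; move -20/17*z**2 to the remainder.
  leading term y: subtract (-14/17)·g_5 from 7/8*y - 23/34*z - 3/8 → -29/17*z - 9/17
  leading term z: no divisor's leading term divides it; move -29/17*z to the remainder.
  leading term 1: no divisor's leading term divides it; move -9/17 to the remainder.
  remainder -20/17*z**2 - 29/17*z - 9/17 ≠ 0; add g_6 = -20/17*z**2 - 29/17*z - 9/17 to the basis.

The other S-polynomials (S(f_2,f_3), S(f_1,g_4), S(f_2,g_4), S(f_3,g_4), S(f_2,g_5), S(f_3,g_5), S(g_4,g_5), S(f_1,g_6), S(f_2,g_6), S(f_3,g_6), S(g_4,g_6), S(g_5,g_6)) all reduce to 0 modulo the current basis, so we have a Gröbner basis.
Inter-reduce: drop elements whose leading term is divisible by another's, tail-reduce, and make monic.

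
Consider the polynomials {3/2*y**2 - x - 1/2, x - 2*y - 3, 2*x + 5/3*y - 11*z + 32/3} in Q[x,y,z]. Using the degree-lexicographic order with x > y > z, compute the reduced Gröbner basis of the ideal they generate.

f_1 = 3/2*y**2 - x - 1/2, LT = y**2.
f_2 = x - 2*y - 3, LT = x.
f_3 = 2*x + 5/3*y - 11*z + 32/3, LT = x.

S(f_1,f_2): leading monomials are coprime, so the S-polynomial reduces to 0 (Buchberger's first criterion).
S(f_1,f_3): leading monomials are coprime, so the S-polynomial reduces to 0 (Buchberger's first criterion).
S(f_2,f_3): lcm = x. S = -17/6*y + 11/2*z - 25/3.
  leading term y: no divisor's leading term divides it; move -17/6*y to the remainder.
  leading term z: no divisor's leading term divides it; move 11/2*z to the remainder.
  leading term 1: no divisor's leading term divides it; move -25/3 to the remainder.
  remainder -17/6*y + 11/2*z - 25/3 ≠ 0; add g_4 = -17/6*y + 11/2*z - 25/3 to the basis.

S(f_1,g_4): lcm = y**2. S = 33/17*y*z - 2/3*x - 50/17*y - 1/3.
  leading term y*z: subtract (-198/289*z)·g_4 from 33/17*y*z - 2/3*x - 50/17*y - 1/3 → 1089/289*z**2 - 2/3*x - 50/17*y - 1650/289*z - 1/3
  leading term z**2: no divisor's leading term divides it; move 1089/289*z**2 to the remainder.
  leading term x: subtract (-2/3)·f_2 from -2/3*x - 50/17*y - 1650/289*z - 1/3 → -218/51*y - 1650/289*z - 7/3
  leading term y: subtract (436/289)·g_4 from -218/51*y - 1650/289*z - 7/3 → -4048/289*z + 2959/289
  leading term z: no divisor's leading term divides it; move -4048/289*z to the remainder.
  leading term 1: no divisor's leading term divides it; move 2959/289 to the remainder.
  remainder 1089/289*z**2 - 4048/289*z + 2959/289 ≠ 0; add g_5 = 1089/289*z**2 - 4048/289*z + 2959/289 to the basis.

S(f_2,g_4): leading monomials are coprime, so the S-polynomial reduces to 0 (Buchberger's first criterion).
S(f_3,g_4): leading monomials are coprime, so the S-polynomial reduces to 0 (Buchberger's first criterion).
S(f_1,g_5): leading monomials are coprime, so the S-polynomial reduces to 0 (Buchberger's first criterion).
S(f_2,g_5): leading monomials are coprime, so the S-polynomial reduces to 0 (Buchberger's first criterion).
S(f_3,g_5): leading monomials are coprime, so the S-polynomial reduces to 0 (Buchberger's first criterion).
S(g_4,g_5): leading monomials are coprime, so the S-polynomial reduces to 0 (Buchberger's first criterion).
Every S-polynomial of the final basis reduces to 0, so we have a Gröbner basis.
Inter-reduce: drop elements whose leading term is divisible by another's, tail-reduce, and make monic.

G = {z**2 - 368/99*z + 269/99, x - 66/17*z + 49/17, y - 33/17*z + 50/17}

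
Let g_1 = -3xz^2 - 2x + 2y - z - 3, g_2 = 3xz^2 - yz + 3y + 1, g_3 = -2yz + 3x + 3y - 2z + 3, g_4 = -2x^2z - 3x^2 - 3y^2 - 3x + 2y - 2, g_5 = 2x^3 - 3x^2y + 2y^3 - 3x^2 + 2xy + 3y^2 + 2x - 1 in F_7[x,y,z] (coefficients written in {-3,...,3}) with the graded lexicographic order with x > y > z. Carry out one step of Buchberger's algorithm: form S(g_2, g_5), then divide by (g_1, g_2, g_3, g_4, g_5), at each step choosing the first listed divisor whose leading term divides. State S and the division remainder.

lcm(LM(g_2), LM(g_5)) = x^3z^2.
S = (lcm/LT(g_2))·g_2 − (lcm/LT(g_5))·g_5 = -2x^2yz^2 - y^3z^2 + 2x^2yz - 2x^2z^2 - xyz^2 + 2y^2z^2 + x^2y - xz^2 - 2x^2 - 3z^2.
Reduce S modulo (g_1, g_2, g_3, g_4, g_5) in that order:
  leading term x^2yz^2: subtract (3xy)·g_1 from -2x^2yz^2 - y^3z^2 + 2x^2yz - 2x^2z^2 - xyz^2 + 2y^2z^2 + x^2y - xz^2 - 2x^2 - 3z^2 → -y^3z^2 + 2x^2yz - 2x^2z^2 - xyz^2 + 2y^2z^2 + xy^2 + 3xyz - xz^2 - 2x^2 + 2xy - 3z^2
  leading term y^3z^2: subtract (-3y^2z)·g_3 from -y^3z^2 + 2x^2yz - 2x^2z^2 - xyz^2 + 2y^2z^2 + xy^2 + 3xyz - xz^2 - 2x^2 + 2xy - 3z^2 → 2x^2yz - 2x^2z^2 + 2xy^2z - xyz^2 + 2y^3z + 3y^2z^2 + xy^2 + 3xyz - xz^2 + 2y^2z - 2x^2 + 2xy - 3z^2
  leading term x^2yz: subtract (-x^2)·g_3 from 2x^2yz - 2x^2z^2 + 2xy^2z - xyz^2 + 2y^3z + 3y^2z^2 + xy^2 + 3xyz - xz^2 + 2y^2z - 2x^2 + 2xy - 3z^2 → -2x^2z^2 + 2xy^2z - xyz^2 + 2y^3z + 3y^2z^2 + 3x^3 + 3x^2y - 2x^2z + xy^2 + 3xyz - xz^2 + 2y^2z + x^2 + 2xy - 3z^2
  leading term x^2z^2: subtract (3x)·g_1 from -2x^2z^2 + 2xy^2z - xyz^2 + 2y^3z + 3y^2z^2 + 3x^3 + 3x^2y - 2x^2z + xy^2 + 3xyz - xz^2 + 2y^2z + x^2 + 2xy - 3z^2 → 2xy^2z - xyz^2 + 2y^3z + 3y^2z^2 + 3x^3 + 3x^2y - 2x^2z + xy^2 + 3xyz - xz^2 + 2y^2z + 3xy + 3xz - 3z^2 + 2x
  leading term xy^2z: subtract (-xy)·g_3 from 2xy^2z - xyz^2 + 2y^3z + 3y^2z^2 + 3x^3 + 3x^2y - 2x^2z + xy^2 + 3xyz - xz^2 + 2y^2z + 3xy + 3xz - 3z^2 + 2x → -xyz^2 + 2y^3z + 3y^2z^2 + 3x^3 - x^2y - 2x^2z - 3xy^2 + xyz - xz^2 + 2y^2z - xy + 3xz - 3z^2 + 2x
  leading term xyz^2: subtract (-2y)·g_1 from -xyz^2 + 2y^3z + 3y^2z^2 + 3x^3 - x^2y - 2x^2z - 3xy^2 + xyz - xz^2 + 2y^2z - xy + 3xz - 3z^2 + 2x → 2y^3z + 3y^2z^2 + 3x^3 - x^2y - 2x^2z - 3xy^2 + xyz - xz^2 + 2y^2z + 2xy + 3xz - 3y^2 - 2yz - 3z^2 + 2x + y
  leading term y^3z: subtract (-y^2)·g_3 from 2y^3z + 3y^2z^2 + 3x^3 - x^2y - 2x^2z - 3xy^2 + xyz - xz^2 + 2y^2z + 2xy + 3xz - 3y^2 - 2yz - 3z^2 + 2x + y → 3y^2z^2 + 3x^3 - x^2y - 2x^2z + xyz - xz^2 + 3y^3 + 2xy + 3xz - 2yz - 3z^2 + 2x + y
  leading term y^2z^2: subtract (2yz)·g_3 from 3y^2z^2 + 3x^3 - x^2y - 2x^2z + xyz - xz^2 + 3y^3 + 2xy + 3xz - 2yz - 3z^2 + 2x + y → 3x^3 - x^2y - 2x^2z + 2xyz - xz^2 + 3y^3 + y^2z - 3yz^2 + 2xy + 3xz - yz - 3z^2 + 2x + y
  leading term x^3: subtract (-2)·g_5 from 3x^3 - x^2y - 2x^2z + 2xyz - xz^2 + 3y^3 + y^2z - 3yz^2 + 2xy + 3xz - yz - 3z^2 + 2x + y → -2x^2z + 2xyz - xz^2 + y^2z - 3yz^2 + x^2 - xy + 3xz - y^2 - yz - 3z^2 - x + y - 2
  leading term x^2z: subtract (1)·g_4 from -2x^2z + 2xyz - xz^2 + y^2z - 3yz^2 + x^2 - xy + 3xz - y^2 - yz - 3z^2 - x + y - 2 → 2xyz - xz^2 + y^2z - 3yz^2 - 3x^2 - xy + 3xz + 2y^2 - yz - 3z^2 + 2x - y
  leading term xyz: subtract (-x)·g_3 from 2xyz - xz^2 + y^2z - 3yz^2 - 3x^2 - xy + 3xz + 2y^2 - yz - 3z^2 + 2x - y → -xz^2 + y^2z - 3yz^2 + 2xy + xz + 2y^2 - yz - 3z^2 - 2x - y
  leading term xz^2: subtract (-2)·g_1 from -xz^2 + y^2z - 3yz^2 + 2xy + xz + 2y^2 - yz - 3z^2 - 2x - y → y^2z - 3yz^2 + 2xy + xz + 2y^2 - yz - 3z^2 + x + 3y - 2z + 1
  leading term y^2z: subtract (3y)·g_3 from y^2z - 3yz^2 + 2xy + xz + 2y^2 - yz - 3z^2 + x + 3y - 2z + 1 → -3yz^2 + xz - 2yz - 3z^2 + x + y - 2z + 1
  leading term yz^2: subtract (-2z)·g_3 from -3yz^2 + xz - 2yz - 3z^2 + x + y - 2z + 1 → -3yz + x + y - 3z + 1
  leading term yz: subtract (-2)·g_3 from -3yz + x + y - 3z + 1 → 0
The remainder is 0, so this S-polynomial contributes no new basis element.

S(g_2, g_5) = -2x^2yz^2 - y^3z^2 + 2x^2yz - 2x^2z^2 - xyz^2 + 2y^2z^2 + x^2y - xz^2 - 2x^2 - 3z^2; remainder on division = 0.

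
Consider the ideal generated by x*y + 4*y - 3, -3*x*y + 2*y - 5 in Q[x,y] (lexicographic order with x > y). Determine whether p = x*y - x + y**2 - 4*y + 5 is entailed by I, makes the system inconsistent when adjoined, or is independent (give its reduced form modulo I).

First compute the reduced Gröbner basis of I by Buchberger's algorithm.
f_1 = x*y + 4*y - 3, LT = x*y.
f_2 = -3*x*y + 2*y - 5, LT = x*y.

S(f_1,f_2): lcm = x*y. S = 14/3*y - 14/3.
  leading term y: no divisor's leading term divides it; move 14/3*y to the remainder.
  leading term 1: no divisor's leading term divides it; move -14/3 to the remainder.
  remainder 14/3*y - 14/3 ≠ 0; add h_3 = 14/3*y - 14/3 to the basis.

S(f_1,h_3): lcm = x*y. S = x + 4*y - 3.
  leading term x: no divisor's leading term divides it; move x to the remainder.
  leading term y: subtract (6/7)·h_3 from 4*y - 3 → 1
  leading term 1: no divisor's leading term divides it; move 1 to the remainder.
  remainder x + 1 ≠ 0; add h_4 = x + 1 to the basis.

The other S-polynomials (S(f_2,h_3), S(f_1,h_4), S(f_2,h_4), S(h_3,h_4)) all reduce to 0 modulo the current basis, so we have a Gröbner basis.
Inter-reduce: drop elements whose leading term is divisible by another's, tail-reduce, and make monic.
Reduced Gröbner basis: {x + 1, y - 1}.
Label its elements g_1 = x + 1, g_2 = y - 1.

Reduce p = x*y - x + y**2 - 4*y + 5 modulo G:
  leading term x*y: subtract (y)·g_1 from x*y - x + y**2 - 4*y + 5 → -x + y**2 - 5*y + 5
  leading term x: subtract (-1)·g_1 from -x + y**2 - 5*y + 5 → y**2 - 5*y + 6
  leading term y**2: subtract (y)·g_2 from y**2 - 5*y + 6 → -4*y + 6
  leading term y: subtract (-4)·g_2 from -4*y + 6 → 2
  leading term 1: no divisor's leading term divides it; move 2 to the remainder.
  normal form = 2.
The normal form is nonzero, so p ∉ I. Since p minus its normal form lies in I, I + (p) = I + (r) where r = 2; decide whether this ideal is the whole ring.
Here r = 2 is a nonzero constant, hence a unit: 1 ∈ I + (p), the Gröbner basis of I + (p) is {1}, and the enlarged system has no common solution — adjoining p is inconsistent.

Adjoining x*y - x + y**2 - 4*y + 5 makes the ideal the whole ring: the system is inconsistent.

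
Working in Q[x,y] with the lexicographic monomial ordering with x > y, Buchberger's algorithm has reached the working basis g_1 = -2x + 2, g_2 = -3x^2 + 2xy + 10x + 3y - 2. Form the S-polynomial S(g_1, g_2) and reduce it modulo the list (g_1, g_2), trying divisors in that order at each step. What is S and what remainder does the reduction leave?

lcm(LM(g_1), LM(g_2)) = x^2.
S = (lcm/LT(g_1))·g_1 − (lcm/LT(g_2))·g_2 = 2/3xy + 7/3x + y - 2/3.
Reduce S modulo (g_1, g_2) in that order:
  leading term xy: subtract (-1/3y)·g_1 from 2/3xy + 7/3x + y - 2/3 → 7/3x + 5/3y - 2/3
  leading term x: subtract (-7/6)·g_1 from 7/3x + 5/3y - 2/3 → 5/3y + 5/3
  leading term y: no divisor's leading term divides it; move 5/3y to the remainder.
  leading term 1: no divisor's leading term divides it; move 5/3 to the remainder.
The remainder 5/3y + 5/3 is nonzero, so it would be added as the next basis element.

S(g_1, g_2) = 2/3xy + 7/3x + y - 2/3; remainder on division = 5/3y + 5/3.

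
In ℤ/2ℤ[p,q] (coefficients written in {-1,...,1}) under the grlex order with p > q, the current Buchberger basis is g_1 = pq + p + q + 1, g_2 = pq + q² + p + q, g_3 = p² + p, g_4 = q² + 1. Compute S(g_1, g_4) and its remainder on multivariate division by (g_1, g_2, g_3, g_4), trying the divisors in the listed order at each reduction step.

S(g_1, g_4) = pq + q² + p + q; remainder on division = 0.

lcm(LM(g_1), LM(g_4)) = pq².
S = (lcm/LT(g_1))·g_1 − (lcm/LT(g_4))·g_4 = pq + q² + p + q.
Reduce S modulo (g_1, g_2, g_3, g_4) in that order:
  leading term pq: subtract (1)·g_1 from pq + q² + p + q → q² + 1
  leading term q²: subtract (1)·g_4 from q² + 1 → 0
The remainder is 0, so this S-polynomial contributes no new basis element.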